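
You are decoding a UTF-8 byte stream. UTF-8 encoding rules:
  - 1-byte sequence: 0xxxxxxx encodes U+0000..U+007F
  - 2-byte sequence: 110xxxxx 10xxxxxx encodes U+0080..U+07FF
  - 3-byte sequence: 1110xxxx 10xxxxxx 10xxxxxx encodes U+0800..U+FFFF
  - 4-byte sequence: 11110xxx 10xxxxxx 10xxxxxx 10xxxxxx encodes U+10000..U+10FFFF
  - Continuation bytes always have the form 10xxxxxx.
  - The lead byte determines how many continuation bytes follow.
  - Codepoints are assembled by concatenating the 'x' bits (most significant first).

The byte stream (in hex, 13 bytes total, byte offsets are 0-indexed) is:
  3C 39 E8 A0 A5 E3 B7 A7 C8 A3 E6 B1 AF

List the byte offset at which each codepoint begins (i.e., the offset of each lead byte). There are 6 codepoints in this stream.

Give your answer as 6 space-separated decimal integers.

Byte[0]=3C: 1-byte ASCII. cp=U+003C
Byte[1]=39: 1-byte ASCII. cp=U+0039
Byte[2]=E8: 3-byte lead, need 2 cont bytes. acc=0x8
Byte[3]=A0: continuation. acc=(acc<<6)|0x20=0x220
Byte[4]=A5: continuation. acc=(acc<<6)|0x25=0x8825
Completed: cp=U+8825 (starts at byte 2)
Byte[5]=E3: 3-byte lead, need 2 cont bytes. acc=0x3
Byte[6]=B7: continuation. acc=(acc<<6)|0x37=0xF7
Byte[7]=A7: continuation. acc=(acc<<6)|0x27=0x3DE7
Completed: cp=U+3DE7 (starts at byte 5)
Byte[8]=C8: 2-byte lead, need 1 cont bytes. acc=0x8
Byte[9]=A3: continuation. acc=(acc<<6)|0x23=0x223
Completed: cp=U+0223 (starts at byte 8)
Byte[10]=E6: 3-byte lead, need 2 cont bytes. acc=0x6
Byte[11]=B1: continuation. acc=(acc<<6)|0x31=0x1B1
Byte[12]=AF: continuation. acc=(acc<<6)|0x2F=0x6C6F
Completed: cp=U+6C6F (starts at byte 10)

Answer: 0 1 2 5 8 10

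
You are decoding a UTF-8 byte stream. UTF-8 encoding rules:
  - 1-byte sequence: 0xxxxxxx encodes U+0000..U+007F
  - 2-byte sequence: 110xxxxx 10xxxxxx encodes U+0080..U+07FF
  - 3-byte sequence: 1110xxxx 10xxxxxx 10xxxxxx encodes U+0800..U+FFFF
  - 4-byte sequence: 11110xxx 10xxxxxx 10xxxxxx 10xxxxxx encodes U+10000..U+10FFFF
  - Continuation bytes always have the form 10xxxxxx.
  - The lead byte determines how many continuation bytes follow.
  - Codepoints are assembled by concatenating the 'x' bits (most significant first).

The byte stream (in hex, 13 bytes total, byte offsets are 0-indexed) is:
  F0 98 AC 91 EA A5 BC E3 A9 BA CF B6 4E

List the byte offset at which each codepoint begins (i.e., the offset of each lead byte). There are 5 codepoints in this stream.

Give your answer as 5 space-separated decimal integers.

Byte[0]=F0: 4-byte lead, need 3 cont bytes. acc=0x0
Byte[1]=98: continuation. acc=(acc<<6)|0x18=0x18
Byte[2]=AC: continuation. acc=(acc<<6)|0x2C=0x62C
Byte[3]=91: continuation. acc=(acc<<6)|0x11=0x18B11
Completed: cp=U+18B11 (starts at byte 0)
Byte[4]=EA: 3-byte lead, need 2 cont bytes. acc=0xA
Byte[5]=A5: continuation. acc=(acc<<6)|0x25=0x2A5
Byte[6]=BC: continuation. acc=(acc<<6)|0x3C=0xA97C
Completed: cp=U+A97C (starts at byte 4)
Byte[7]=E3: 3-byte lead, need 2 cont bytes. acc=0x3
Byte[8]=A9: continuation. acc=(acc<<6)|0x29=0xE9
Byte[9]=BA: continuation. acc=(acc<<6)|0x3A=0x3A7A
Completed: cp=U+3A7A (starts at byte 7)
Byte[10]=CF: 2-byte lead, need 1 cont bytes. acc=0xF
Byte[11]=B6: continuation. acc=(acc<<6)|0x36=0x3F6
Completed: cp=U+03F6 (starts at byte 10)
Byte[12]=4E: 1-byte ASCII. cp=U+004E

Answer: 0 4 7 10 12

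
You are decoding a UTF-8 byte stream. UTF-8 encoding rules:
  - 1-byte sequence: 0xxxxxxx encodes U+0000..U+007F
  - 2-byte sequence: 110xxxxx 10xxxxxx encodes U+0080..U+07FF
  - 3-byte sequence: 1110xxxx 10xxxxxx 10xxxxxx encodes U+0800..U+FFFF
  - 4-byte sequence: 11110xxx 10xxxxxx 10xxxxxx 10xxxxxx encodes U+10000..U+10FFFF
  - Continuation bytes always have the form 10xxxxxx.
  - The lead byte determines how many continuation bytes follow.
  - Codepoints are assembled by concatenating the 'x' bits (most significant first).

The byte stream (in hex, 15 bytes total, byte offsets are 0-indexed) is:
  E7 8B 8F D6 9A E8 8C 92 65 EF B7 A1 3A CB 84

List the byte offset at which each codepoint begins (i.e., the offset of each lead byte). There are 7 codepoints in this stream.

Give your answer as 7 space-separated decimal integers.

Answer: 0 3 5 8 9 12 13

Derivation:
Byte[0]=E7: 3-byte lead, need 2 cont bytes. acc=0x7
Byte[1]=8B: continuation. acc=(acc<<6)|0x0B=0x1CB
Byte[2]=8F: continuation. acc=(acc<<6)|0x0F=0x72CF
Completed: cp=U+72CF (starts at byte 0)
Byte[3]=D6: 2-byte lead, need 1 cont bytes. acc=0x16
Byte[4]=9A: continuation. acc=(acc<<6)|0x1A=0x59A
Completed: cp=U+059A (starts at byte 3)
Byte[5]=E8: 3-byte lead, need 2 cont bytes. acc=0x8
Byte[6]=8C: continuation. acc=(acc<<6)|0x0C=0x20C
Byte[7]=92: continuation. acc=(acc<<6)|0x12=0x8312
Completed: cp=U+8312 (starts at byte 5)
Byte[8]=65: 1-byte ASCII. cp=U+0065
Byte[9]=EF: 3-byte lead, need 2 cont bytes. acc=0xF
Byte[10]=B7: continuation. acc=(acc<<6)|0x37=0x3F7
Byte[11]=A1: continuation. acc=(acc<<6)|0x21=0xFDE1
Completed: cp=U+FDE1 (starts at byte 9)
Byte[12]=3A: 1-byte ASCII. cp=U+003A
Byte[13]=CB: 2-byte lead, need 1 cont bytes. acc=0xB
Byte[14]=84: continuation. acc=(acc<<6)|0x04=0x2C4
Completed: cp=U+02C4 (starts at byte 13)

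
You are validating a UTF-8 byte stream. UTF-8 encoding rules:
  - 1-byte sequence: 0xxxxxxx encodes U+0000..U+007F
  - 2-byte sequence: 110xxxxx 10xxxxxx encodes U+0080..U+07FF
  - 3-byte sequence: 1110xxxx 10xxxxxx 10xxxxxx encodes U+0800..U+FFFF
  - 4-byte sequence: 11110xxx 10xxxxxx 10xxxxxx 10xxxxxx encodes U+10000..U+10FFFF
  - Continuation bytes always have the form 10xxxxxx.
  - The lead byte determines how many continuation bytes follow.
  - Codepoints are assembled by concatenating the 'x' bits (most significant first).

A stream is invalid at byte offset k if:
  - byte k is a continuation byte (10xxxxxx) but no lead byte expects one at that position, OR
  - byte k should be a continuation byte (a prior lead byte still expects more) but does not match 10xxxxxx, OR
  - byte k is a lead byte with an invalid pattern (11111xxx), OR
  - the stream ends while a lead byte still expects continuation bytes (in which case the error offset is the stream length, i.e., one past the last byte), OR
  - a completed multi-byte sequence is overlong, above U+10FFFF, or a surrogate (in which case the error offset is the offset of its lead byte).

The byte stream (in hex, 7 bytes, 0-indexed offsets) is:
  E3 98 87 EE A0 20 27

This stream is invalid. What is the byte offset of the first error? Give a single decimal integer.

Byte[0]=E3: 3-byte lead, need 2 cont bytes. acc=0x3
Byte[1]=98: continuation. acc=(acc<<6)|0x18=0xD8
Byte[2]=87: continuation. acc=(acc<<6)|0x07=0x3607
Completed: cp=U+3607 (starts at byte 0)
Byte[3]=EE: 3-byte lead, need 2 cont bytes. acc=0xE
Byte[4]=A0: continuation. acc=(acc<<6)|0x20=0x3A0
Byte[5]=20: expected 10xxxxxx continuation. INVALID

Answer: 5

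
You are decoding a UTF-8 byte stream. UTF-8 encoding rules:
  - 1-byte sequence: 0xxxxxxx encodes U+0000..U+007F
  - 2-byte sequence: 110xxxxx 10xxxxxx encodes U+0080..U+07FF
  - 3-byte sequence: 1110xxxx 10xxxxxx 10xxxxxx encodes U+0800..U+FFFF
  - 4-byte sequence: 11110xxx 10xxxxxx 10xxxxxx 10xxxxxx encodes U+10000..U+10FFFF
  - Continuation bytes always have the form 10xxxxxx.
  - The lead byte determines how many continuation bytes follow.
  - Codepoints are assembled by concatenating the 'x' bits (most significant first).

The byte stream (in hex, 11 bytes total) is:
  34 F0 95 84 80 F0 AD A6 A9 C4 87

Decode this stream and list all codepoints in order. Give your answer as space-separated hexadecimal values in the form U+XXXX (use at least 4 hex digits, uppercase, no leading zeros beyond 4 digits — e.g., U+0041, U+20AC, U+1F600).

Answer: U+0034 U+15100 U+2D9A9 U+0107

Derivation:
Byte[0]=34: 1-byte ASCII. cp=U+0034
Byte[1]=F0: 4-byte lead, need 3 cont bytes. acc=0x0
Byte[2]=95: continuation. acc=(acc<<6)|0x15=0x15
Byte[3]=84: continuation. acc=(acc<<6)|0x04=0x544
Byte[4]=80: continuation. acc=(acc<<6)|0x00=0x15100
Completed: cp=U+15100 (starts at byte 1)
Byte[5]=F0: 4-byte lead, need 3 cont bytes. acc=0x0
Byte[6]=AD: continuation. acc=(acc<<6)|0x2D=0x2D
Byte[7]=A6: continuation. acc=(acc<<6)|0x26=0xB66
Byte[8]=A9: continuation. acc=(acc<<6)|0x29=0x2D9A9
Completed: cp=U+2D9A9 (starts at byte 5)
Byte[9]=C4: 2-byte lead, need 1 cont bytes. acc=0x4
Byte[10]=87: continuation. acc=(acc<<6)|0x07=0x107
Completed: cp=U+0107 (starts at byte 9)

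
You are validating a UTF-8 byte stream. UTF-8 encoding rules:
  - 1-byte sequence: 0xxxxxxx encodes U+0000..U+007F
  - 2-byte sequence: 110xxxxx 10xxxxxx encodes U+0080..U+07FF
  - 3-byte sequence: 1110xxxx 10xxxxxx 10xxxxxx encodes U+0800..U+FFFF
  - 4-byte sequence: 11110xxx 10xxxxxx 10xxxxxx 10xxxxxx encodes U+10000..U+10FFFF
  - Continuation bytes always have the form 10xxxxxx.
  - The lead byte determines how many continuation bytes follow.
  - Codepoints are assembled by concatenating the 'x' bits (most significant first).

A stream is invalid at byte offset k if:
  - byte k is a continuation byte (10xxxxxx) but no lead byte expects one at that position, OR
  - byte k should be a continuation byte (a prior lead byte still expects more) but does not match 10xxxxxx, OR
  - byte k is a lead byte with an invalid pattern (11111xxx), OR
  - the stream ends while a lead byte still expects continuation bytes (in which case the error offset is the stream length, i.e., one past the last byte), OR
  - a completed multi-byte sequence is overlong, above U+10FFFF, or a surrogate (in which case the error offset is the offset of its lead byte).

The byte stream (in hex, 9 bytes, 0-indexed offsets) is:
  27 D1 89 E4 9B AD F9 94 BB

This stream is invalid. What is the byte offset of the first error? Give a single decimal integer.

Byte[0]=27: 1-byte ASCII. cp=U+0027
Byte[1]=D1: 2-byte lead, need 1 cont bytes. acc=0x11
Byte[2]=89: continuation. acc=(acc<<6)|0x09=0x449
Completed: cp=U+0449 (starts at byte 1)
Byte[3]=E4: 3-byte lead, need 2 cont bytes. acc=0x4
Byte[4]=9B: continuation. acc=(acc<<6)|0x1B=0x11B
Byte[5]=AD: continuation. acc=(acc<<6)|0x2D=0x46ED
Completed: cp=U+46ED (starts at byte 3)
Byte[6]=F9: INVALID lead byte (not 0xxx/110x/1110/11110)

Answer: 6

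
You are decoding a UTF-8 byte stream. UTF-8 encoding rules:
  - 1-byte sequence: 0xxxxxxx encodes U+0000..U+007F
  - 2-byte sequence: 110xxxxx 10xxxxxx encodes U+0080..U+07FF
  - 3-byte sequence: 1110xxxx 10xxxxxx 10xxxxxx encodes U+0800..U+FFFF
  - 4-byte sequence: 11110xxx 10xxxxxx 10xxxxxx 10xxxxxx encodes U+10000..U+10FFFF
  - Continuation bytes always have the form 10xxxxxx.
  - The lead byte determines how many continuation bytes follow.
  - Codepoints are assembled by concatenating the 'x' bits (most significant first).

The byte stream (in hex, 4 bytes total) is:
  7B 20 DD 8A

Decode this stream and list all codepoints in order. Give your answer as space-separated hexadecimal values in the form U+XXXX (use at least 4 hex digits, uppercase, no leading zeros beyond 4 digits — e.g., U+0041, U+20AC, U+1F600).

Answer: U+007B U+0020 U+074A

Derivation:
Byte[0]=7B: 1-byte ASCII. cp=U+007B
Byte[1]=20: 1-byte ASCII. cp=U+0020
Byte[2]=DD: 2-byte lead, need 1 cont bytes. acc=0x1D
Byte[3]=8A: continuation. acc=(acc<<6)|0x0A=0x74A
Completed: cp=U+074A (starts at byte 2)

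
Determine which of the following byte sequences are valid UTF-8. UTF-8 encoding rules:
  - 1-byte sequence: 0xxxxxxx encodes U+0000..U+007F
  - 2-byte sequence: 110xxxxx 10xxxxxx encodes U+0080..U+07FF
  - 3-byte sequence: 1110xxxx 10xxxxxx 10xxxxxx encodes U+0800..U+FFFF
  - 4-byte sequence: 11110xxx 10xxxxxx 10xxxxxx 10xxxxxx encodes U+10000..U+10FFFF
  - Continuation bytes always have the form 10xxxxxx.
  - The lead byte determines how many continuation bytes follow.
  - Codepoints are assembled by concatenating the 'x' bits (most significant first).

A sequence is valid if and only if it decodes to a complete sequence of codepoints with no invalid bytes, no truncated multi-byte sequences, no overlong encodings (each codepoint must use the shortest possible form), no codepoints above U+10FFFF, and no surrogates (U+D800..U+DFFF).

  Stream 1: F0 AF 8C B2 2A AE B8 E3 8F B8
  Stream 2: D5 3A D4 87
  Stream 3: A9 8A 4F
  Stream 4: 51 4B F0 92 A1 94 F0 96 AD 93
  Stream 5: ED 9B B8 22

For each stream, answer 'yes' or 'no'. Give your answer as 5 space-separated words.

Answer: no no no yes yes

Derivation:
Stream 1: error at byte offset 5. INVALID
Stream 2: error at byte offset 1. INVALID
Stream 3: error at byte offset 0. INVALID
Stream 4: decodes cleanly. VALID
Stream 5: decodes cleanly. VALID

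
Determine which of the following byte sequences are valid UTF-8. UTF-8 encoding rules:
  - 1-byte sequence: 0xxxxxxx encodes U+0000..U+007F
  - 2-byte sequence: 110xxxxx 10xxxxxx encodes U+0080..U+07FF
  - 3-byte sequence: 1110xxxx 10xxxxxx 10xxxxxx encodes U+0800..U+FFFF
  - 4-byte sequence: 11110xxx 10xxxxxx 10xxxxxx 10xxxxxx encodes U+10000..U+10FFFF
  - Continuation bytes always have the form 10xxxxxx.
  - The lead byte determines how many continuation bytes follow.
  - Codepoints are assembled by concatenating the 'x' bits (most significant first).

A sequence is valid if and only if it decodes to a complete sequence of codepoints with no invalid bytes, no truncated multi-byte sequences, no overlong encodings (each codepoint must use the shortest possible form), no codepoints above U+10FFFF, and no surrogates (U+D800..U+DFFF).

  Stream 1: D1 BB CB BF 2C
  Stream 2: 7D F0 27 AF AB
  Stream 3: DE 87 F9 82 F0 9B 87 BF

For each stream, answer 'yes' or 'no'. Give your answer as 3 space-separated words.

Stream 1: decodes cleanly. VALID
Stream 2: error at byte offset 2. INVALID
Stream 3: error at byte offset 2. INVALID

Answer: yes no no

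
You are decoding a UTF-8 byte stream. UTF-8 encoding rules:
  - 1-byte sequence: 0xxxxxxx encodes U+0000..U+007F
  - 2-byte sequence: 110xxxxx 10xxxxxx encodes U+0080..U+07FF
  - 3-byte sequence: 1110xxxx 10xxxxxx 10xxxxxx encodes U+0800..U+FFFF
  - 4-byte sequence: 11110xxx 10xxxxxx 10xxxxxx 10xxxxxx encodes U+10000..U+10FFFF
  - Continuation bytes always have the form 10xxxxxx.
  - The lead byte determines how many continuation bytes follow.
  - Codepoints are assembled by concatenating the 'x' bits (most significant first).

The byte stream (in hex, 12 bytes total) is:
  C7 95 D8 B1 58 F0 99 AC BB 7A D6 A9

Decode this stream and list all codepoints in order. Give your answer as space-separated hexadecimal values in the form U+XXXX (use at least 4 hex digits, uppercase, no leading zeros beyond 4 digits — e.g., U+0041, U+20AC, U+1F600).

Answer: U+01D5 U+0631 U+0058 U+19B3B U+007A U+05A9

Derivation:
Byte[0]=C7: 2-byte lead, need 1 cont bytes. acc=0x7
Byte[1]=95: continuation. acc=(acc<<6)|0x15=0x1D5
Completed: cp=U+01D5 (starts at byte 0)
Byte[2]=D8: 2-byte lead, need 1 cont bytes. acc=0x18
Byte[3]=B1: continuation. acc=(acc<<6)|0x31=0x631
Completed: cp=U+0631 (starts at byte 2)
Byte[4]=58: 1-byte ASCII. cp=U+0058
Byte[5]=F0: 4-byte lead, need 3 cont bytes. acc=0x0
Byte[6]=99: continuation. acc=(acc<<6)|0x19=0x19
Byte[7]=AC: continuation. acc=(acc<<6)|0x2C=0x66C
Byte[8]=BB: continuation. acc=(acc<<6)|0x3B=0x19B3B
Completed: cp=U+19B3B (starts at byte 5)
Byte[9]=7A: 1-byte ASCII. cp=U+007A
Byte[10]=D6: 2-byte lead, need 1 cont bytes. acc=0x16
Byte[11]=A9: continuation. acc=(acc<<6)|0x29=0x5A9
Completed: cp=U+05A9 (starts at byte 10)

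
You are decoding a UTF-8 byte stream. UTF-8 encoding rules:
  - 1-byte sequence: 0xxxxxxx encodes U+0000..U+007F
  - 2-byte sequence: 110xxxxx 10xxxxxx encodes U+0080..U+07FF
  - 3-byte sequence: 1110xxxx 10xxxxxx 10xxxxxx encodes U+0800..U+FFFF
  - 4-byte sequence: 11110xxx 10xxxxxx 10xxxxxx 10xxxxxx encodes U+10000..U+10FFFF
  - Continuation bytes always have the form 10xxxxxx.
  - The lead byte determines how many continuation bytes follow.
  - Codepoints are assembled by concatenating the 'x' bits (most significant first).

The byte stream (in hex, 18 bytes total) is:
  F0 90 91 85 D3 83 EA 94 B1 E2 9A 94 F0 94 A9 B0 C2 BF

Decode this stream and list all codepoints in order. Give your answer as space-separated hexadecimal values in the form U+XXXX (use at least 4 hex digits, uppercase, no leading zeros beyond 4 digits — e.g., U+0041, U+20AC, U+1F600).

Answer: U+10445 U+04C3 U+A531 U+2694 U+14A70 U+00BF

Derivation:
Byte[0]=F0: 4-byte lead, need 3 cont bytes. acc=0x0
Byte[1]=90: continuation. acc=(acc<<6)|0x10=0x10
Byte[2]=91: continuation. acc=(acc<<6)|0x11=0x411
Byte[3]=85: continuation. acc=(acc<<6)|0x05=0x10445
Completed: cp=U+10445 (starts at byte 0)
Byte[4]=D3: 2-byte lead, need 1 cont bytes. acc=0x13
Byte[5]=83: continuation. acc=(acc<<6)|0x03=0x4C3
Completed: cp=U+04C3 (starts at byte 4)
Byte[6]=EA: 3-byte lead, need 2 cont bytes. acc=0xA
Byte[7]=94: continuation. acc=(acc<<6)|0x14=0x294
Byte[8]=B1: continuation. acc=(acc<<6)|0x31=0xA531
Completed: cp=U+A531 (starts at byte 6)
Byte[9]=E2: 3-byte lead, need 2 cont bytes. acc=0x2
Byte[10]=9A: continuation. acc=(acc<<6)|0x1A=0x9A
Byte[11]=94: continuation. acc=(acc<<6)|0x14=0x2694
Completed: cp=U+2694 (starts at byte 9)
Byte[12]=F0: 4-byte lead, need 3 cont bytes. acc=0x0
Byte[13]=94: continuation. acc=(acc<<6)|0x14=0x14
Byte[14]=A9: continuation. acc=(acc<<6)|0x29=0x529
Byte[15]=B0: continuation. acc=(acc<<6)|0x30=0x14A70
Completed: cp=U+14A70 (starts at byte 12)
Byte[16]=C2: 2-byte lead, need 1 cont bytes. acc=0x2
Byte[17]=BF: continuation. acc=(acc<<6)|0x3F=0xBF
Completed: cp=U+00BF (starts at byte 16)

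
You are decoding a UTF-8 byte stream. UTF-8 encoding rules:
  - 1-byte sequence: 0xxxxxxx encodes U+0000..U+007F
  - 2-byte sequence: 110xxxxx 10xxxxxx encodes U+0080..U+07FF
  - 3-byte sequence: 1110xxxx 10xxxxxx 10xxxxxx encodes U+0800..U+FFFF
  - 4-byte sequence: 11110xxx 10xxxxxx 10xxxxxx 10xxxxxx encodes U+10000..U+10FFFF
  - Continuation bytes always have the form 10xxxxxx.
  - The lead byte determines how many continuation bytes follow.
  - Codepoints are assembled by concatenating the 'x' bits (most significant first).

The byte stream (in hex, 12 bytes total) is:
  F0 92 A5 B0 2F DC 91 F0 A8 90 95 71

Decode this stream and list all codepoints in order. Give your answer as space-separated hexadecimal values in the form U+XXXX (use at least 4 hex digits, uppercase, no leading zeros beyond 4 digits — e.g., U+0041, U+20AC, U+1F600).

Byte[0]=F0: 4-byte lead, need 3 cont bytes. acc=0x0
Byte[1]=92: continuation. acc=(acc<<6)|0x12=0x12
Byte[2]=A5: continuation. acc=(acc<<6)|0x25=0x4A5
Byte[3]=B0: continuation. acc=(acc<<6)|0x30=0x12970
Completed: cp=U+12970 (starts at byte 0)
Byte[4]=2F: 1-byte ASCII. cp=U+002F
Byte[5]=DC: 2-byte lead, need 1 cont bytes. acc=0x1C
Byte[6]=91: continuation. acc=(acc<<6)|0x11=0x711
Completed: cp=U+0711 (starts at byte 5)
Byte[7]=F0: 4-byte lead, need 3 cont bytes. acc=0x0
Byte[8]=A8: continuation. acc=(acc<<6)|0x28=0x28
Byte[9]=90: continuation. acc=(acc<<6)|0x10=0xA10
Byte[10]=95: continuation. acc=(acc<<6)|0x15=0x28415
Completed: cp=U+28415 (starts at byte 7)
Byte[11]=71: 1-byte ASCII. cp=U+0071

Answer: U+12970 U+002F U+0711 U+28415 U+0071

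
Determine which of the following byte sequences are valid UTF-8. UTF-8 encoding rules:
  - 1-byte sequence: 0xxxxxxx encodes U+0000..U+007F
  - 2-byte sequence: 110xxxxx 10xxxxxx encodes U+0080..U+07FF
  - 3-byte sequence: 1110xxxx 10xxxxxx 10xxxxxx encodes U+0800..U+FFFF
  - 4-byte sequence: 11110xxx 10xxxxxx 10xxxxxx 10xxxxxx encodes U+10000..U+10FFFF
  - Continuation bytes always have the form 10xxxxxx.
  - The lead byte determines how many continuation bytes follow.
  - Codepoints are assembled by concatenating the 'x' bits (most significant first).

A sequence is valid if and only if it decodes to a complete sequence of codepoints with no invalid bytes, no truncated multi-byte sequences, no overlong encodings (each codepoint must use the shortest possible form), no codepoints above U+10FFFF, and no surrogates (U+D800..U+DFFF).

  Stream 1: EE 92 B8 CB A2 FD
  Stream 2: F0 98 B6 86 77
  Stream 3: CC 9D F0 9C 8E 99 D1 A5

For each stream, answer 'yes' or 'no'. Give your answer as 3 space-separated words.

Answer: no yes yes

Derivation:
Stream 1: error at byte offset 5. INVALID
Stream 2: decodes cleanly. VALID
Stream 3: decodes cleanly. VALID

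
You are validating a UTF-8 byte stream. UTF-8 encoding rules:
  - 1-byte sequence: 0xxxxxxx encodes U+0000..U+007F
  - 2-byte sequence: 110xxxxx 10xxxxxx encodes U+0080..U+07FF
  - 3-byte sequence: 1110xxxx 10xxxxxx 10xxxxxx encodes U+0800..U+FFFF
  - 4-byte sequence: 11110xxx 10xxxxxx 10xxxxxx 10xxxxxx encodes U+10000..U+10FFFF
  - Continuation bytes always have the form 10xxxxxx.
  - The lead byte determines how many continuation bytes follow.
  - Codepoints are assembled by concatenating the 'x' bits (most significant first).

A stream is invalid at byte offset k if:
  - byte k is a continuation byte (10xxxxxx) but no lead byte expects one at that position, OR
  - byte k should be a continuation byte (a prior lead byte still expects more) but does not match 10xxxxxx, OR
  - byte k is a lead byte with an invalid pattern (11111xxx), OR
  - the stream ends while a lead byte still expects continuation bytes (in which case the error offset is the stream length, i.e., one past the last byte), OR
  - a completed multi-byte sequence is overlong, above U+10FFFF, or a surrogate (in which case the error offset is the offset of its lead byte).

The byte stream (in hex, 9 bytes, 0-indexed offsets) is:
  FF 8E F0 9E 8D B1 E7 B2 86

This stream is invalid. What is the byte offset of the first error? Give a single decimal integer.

Answer: 0

Derivation:
Byte[0]=FF: INVALID lead byte (not 0xxx/110x/1110/11110)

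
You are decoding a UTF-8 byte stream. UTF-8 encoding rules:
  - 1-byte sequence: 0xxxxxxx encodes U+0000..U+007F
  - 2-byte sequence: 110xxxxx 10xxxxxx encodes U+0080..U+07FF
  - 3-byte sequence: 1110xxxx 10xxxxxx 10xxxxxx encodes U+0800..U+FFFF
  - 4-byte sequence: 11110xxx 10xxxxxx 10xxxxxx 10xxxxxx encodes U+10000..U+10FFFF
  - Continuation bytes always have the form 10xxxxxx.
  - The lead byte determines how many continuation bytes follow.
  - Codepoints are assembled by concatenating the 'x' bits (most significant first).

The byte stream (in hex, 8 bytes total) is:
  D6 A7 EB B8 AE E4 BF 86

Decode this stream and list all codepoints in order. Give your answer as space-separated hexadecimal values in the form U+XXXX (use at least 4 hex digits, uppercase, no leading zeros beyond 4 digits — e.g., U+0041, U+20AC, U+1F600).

Answer: U+05A7 U+BE2E U+4FC6

Derivation:
Byte[0]=D6: 2-byte lead, need 1 cont bytes. acc=0x16
Byte[1]=A7: continuation. acc=(acc<<6)|0x27=0x5A7
Completed: cp=U+05A7 (starts at byte 0)
Byte[2]=EB: 3-byte lead, need 2 cont bytes. acc=0xB
Byte[3]=B8: continuation. acc=(acc<<6)|0x38=0x2F8
Byte[4]=AE: continuation. acc=(acc<<6)|0x2E=0xBE2E
Completed: cp=U+BE2E (starts at byte 2)
Byte[5]=E4: 3-byte lead, need 2 cont bytes. acc=0x4
Byte[6]=BF: continuation. acc=(acc<<6)|0x3F=0x13F
Byte[7]=86: continuation. acc=(acc<<6)|0x06=0x4FC6
Completed: cp=U+4FC6 (starts at byte 5)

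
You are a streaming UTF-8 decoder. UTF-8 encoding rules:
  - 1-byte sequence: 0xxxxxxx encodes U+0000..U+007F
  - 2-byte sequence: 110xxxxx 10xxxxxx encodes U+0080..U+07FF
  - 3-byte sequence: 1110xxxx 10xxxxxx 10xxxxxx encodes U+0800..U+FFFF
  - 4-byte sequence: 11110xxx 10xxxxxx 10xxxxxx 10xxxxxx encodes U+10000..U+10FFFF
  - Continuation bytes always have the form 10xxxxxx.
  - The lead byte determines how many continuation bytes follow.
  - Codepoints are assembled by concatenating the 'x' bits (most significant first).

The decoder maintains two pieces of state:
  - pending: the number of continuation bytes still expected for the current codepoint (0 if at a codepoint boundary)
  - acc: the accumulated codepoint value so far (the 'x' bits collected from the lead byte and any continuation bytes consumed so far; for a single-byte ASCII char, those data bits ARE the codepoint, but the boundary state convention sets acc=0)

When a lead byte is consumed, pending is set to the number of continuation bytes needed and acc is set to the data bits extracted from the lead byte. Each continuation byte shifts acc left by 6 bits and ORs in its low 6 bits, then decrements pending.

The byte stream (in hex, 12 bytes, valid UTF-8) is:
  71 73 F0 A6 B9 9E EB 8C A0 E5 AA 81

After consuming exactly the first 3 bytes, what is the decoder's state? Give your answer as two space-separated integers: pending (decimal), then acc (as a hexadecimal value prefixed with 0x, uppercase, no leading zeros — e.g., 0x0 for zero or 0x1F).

Answer: 3 0x0

Derivation:
Byte[0]=71: 1-byte. pending=0, acc=0x0
Byte[1]=73: 1-byte. pending=0, acc=0x0
Byte[2]=F0: 4-byte lead. pending=3, acc=0x0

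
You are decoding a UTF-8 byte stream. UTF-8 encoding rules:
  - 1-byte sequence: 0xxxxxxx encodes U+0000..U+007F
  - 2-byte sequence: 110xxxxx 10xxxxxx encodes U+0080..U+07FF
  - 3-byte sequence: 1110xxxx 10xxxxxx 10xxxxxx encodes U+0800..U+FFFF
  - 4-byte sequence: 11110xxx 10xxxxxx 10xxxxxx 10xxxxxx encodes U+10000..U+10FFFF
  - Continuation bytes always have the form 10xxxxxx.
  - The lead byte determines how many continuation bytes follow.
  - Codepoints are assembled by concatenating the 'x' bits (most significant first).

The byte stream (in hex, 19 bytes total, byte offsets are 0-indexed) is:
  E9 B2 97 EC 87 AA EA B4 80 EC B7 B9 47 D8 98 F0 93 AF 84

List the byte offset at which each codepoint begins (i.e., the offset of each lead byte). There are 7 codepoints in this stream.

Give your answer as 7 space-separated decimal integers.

Answer: 0 3 6 9 12 13 15

Derivation:
Byte[0]=E9: 3-byte lead, need 2 cont bytes. acc=0x9
Byte[1]=B2: continuation. acc=(acc<<6)|0x32=0x272
Byte[2]=97: continuation. acc=(acc<<6)|0x17=0x9C97
Completed: cp=U+9C97 (starts at byte 0)
Byte[3]=EC: 3-byte lead, need 2 cont bytes. acc=0xC
Byte[4]=87: continuation. acc=(acc<<6)|0x07=0x307
Byte[5]=AA: continuation. acc=(acc<<6)|0x2A=0xC1EA
Completed: cp=U+C1EA (starts at byte 3)
Byte[6]=EA: 3-byte lead, need 2 cont bytes. acc=0xA
Byte[7]=B4: continuation. acc=(acc<<6)|0x34=0x2B4
Byte[8]=80: continuation. acc=(acc<<6)|0x00=0xAD00
Completed: cp=U+AD00 (starts at byte 6)
Byte[9]=EC: 3-byte lead, need 2 cont bytes. acc=0xC
Byte[10]=B7: continuation. acc=(acc<<6)|0x37=0x337
Byte[11]=B9: continuation. acc=(acc<<6)|0x39=0xCDF9
Completed: cp=U+CDF9 (starts at byte 9)
Byte[12]=47: 1-byte ASCII. cp=U+0047
Byte[13]=D8: 2-byte lead, need 1 cont bytes. acc=0x18
Byte[14]=98: continuation. acc=(acc<<6)|0x18=0x618
Completed: cp=U+0618 (starts at byte 13)
Byte[15]=F0: 4-byte lead, need 3 cont bytes. acc=0x0
Byte[16]=93: continuation. acc=(acc<<6)|0x13=0x13
Byte[17]=AF: continuation. acc=(acc<<6)|0x2F=0x4EF
Byte[18]=84: continuation. acc=(acc<<6)|0x04=0x13BC4
Completed: cp=U+13BC4 (starts at byte 15)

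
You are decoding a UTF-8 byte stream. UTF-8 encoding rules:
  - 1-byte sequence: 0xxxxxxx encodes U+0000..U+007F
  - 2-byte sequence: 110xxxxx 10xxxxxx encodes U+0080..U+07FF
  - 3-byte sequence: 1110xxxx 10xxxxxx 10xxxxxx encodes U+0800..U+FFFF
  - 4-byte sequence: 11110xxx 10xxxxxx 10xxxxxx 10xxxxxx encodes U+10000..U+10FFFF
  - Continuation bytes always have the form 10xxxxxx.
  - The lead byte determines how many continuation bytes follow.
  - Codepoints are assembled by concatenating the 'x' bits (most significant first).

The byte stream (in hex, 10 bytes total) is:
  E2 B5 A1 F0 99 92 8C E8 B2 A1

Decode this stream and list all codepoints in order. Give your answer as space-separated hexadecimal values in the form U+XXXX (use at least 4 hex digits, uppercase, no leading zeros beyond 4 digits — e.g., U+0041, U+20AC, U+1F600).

Byte[0]=E2: 3-byte lead, need 2 cont bytes. acc=0x2
Byte[1]=B5: continuation. acc=(acc<<6)|0x35=0xB5
Byte[2]=A1: continuation. acc=(acc<<6)|0x21=0x2D61
Completed: cp=U+2D61 (starts at byte 0)
Byte[3]=F0: 4-byte lead, need 3 cont bytes. acc=0x0
Byte[4]=99: continuation. acc=(acc<<6)|0x19=0x19
Byte[5]=92: continuation. acc=(acc<<6)|0x12=0x652
Byte[6]=8C: continuation. acc=(acc<<6)|0x0C=0x1948C
Completed: cp=U+1948C (starts at byte 3)
Byte[7]=E8: 3-byte lead, need 2 cont bytes. acc=0x8
Byte[8]=B2: continuation. acc=(acc<<6)|0x32=0x232
Byte[9]=A1: continuation. acc=(acc<<6)|0x21=0x8CA1
Completed: cp=U+8CA1 (starts at byte 7)

Answer: U+2D61 U+1948C U+8CA1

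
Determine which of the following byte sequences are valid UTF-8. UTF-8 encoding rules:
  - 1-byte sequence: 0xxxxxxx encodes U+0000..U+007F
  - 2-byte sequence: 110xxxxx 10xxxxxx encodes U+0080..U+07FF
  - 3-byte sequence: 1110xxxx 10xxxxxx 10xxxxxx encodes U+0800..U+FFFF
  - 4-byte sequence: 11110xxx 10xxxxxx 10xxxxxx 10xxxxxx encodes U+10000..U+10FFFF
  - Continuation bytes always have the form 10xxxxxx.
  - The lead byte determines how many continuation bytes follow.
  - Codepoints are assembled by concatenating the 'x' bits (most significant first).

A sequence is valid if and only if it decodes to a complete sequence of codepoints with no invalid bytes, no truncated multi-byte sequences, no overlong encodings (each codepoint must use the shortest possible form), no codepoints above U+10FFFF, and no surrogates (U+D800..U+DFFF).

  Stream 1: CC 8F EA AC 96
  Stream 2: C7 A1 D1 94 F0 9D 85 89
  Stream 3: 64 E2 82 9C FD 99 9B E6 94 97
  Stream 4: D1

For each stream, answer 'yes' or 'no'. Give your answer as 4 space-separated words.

Answer: yes yes no no

Derivation:
Stream 1: decodes cleanly. VALID
Stream 2: decodes cleanly. VALID
Stream 3: error at byte offset 4. INVALID
Stream 4: error at byte offset 1. INVALID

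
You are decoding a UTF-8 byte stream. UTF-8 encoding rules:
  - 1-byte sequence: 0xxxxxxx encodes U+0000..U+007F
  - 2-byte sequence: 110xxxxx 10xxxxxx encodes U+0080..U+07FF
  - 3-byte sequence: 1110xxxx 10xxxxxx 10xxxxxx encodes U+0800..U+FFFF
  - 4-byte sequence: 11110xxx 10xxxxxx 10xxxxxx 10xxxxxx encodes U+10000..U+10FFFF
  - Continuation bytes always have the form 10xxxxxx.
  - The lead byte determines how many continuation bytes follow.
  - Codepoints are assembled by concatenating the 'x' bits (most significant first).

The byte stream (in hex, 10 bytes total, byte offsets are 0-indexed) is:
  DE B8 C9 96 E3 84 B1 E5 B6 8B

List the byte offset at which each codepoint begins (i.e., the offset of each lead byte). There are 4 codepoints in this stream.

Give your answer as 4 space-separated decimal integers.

Byte[0]=DE: 2-byte lead, need 1 cont bytes. acc=0x1E
Byte[1]=B8: continuation. acc=(acc<<6)|0x38=0x7B8
Completed: cp=U+07B8 (starts at byte 0)
Byte[2]=C9: 2-byte lead, need 1 cont bytes. acc=0x9
Byte[3]=96: continuation. acc=(acc<<6)|0x16=0x256
Completed: cp=U+0256 (starts at byte 2)
Byte[4]=E3: 3-byte lead, need 2 cont bytes. acc=0x3
Byte[5]=84: continuation. acc=(acc<<6)|0x04=0xC4
Byte[6]=B1: continuation. acc=(acc<<6)|0x31=0x3131
Completed: cp=U+3131 (starts at byte 4)
Byte[7]=E5: 3-byte lead, need 2 cont bytes. acc=0x5
Byte[8]=B6: continuation. acc=(acc<<6)|0x36=0x176
Byte[9]=8B: continuation. acc=(acc<<6)|0x0B=0x5D8B
Completed: cp=U+5D8B (starts at byte 7)

Answer: 0 2 4 7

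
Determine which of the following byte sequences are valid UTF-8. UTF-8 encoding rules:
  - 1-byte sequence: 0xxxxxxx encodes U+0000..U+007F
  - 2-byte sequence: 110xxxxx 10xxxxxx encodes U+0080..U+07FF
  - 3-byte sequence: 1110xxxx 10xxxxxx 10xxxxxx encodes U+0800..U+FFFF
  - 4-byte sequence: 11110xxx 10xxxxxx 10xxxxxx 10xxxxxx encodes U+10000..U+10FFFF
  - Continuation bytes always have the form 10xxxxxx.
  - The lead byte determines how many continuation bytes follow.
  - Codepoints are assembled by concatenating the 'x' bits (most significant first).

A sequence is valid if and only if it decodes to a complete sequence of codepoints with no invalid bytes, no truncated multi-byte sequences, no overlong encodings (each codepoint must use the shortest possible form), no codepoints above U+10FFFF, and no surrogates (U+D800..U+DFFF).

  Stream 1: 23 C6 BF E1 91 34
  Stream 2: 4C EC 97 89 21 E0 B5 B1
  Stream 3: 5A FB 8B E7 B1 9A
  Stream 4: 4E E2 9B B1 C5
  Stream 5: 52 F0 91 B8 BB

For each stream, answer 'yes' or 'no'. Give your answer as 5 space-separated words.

Answer: no yes no no yes

Derivation:
Stream 1: error at byte offset 5. INVALID
Stream 2: decodes cleanly. VALID
Stream 3: error at byte offset 1. INVALID
Stream 4: error at byte offset 5. INVALID
Stream 5: decodes cleanly. VALID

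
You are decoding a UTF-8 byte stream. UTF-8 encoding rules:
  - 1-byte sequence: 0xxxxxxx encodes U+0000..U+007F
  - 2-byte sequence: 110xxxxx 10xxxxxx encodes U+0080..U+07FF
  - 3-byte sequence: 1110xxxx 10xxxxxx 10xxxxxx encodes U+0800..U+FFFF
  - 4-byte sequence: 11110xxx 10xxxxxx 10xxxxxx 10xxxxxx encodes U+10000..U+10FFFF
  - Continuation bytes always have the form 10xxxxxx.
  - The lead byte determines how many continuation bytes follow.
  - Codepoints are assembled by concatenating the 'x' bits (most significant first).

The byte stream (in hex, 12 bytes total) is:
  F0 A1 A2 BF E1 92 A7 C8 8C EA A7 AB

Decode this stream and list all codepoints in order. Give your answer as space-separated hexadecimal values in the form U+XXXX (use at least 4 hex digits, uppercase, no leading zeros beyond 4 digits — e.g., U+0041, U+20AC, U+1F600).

Answer: U+218BF U+14A7 U+020C U+A9EB

Derivation:
Byte[0]=F0: 4-byte lead, need 3 cont bytes. acc=0x0
Byte[1]=A1: continuation. acc=(acc<<6)|0x21=0x21
Byte[2]=A2: continuation. acc=(acc<<6)|0x22=0x862
Byte[3]=BF: continuation. acc=(acc<<6)|0x3F=0x218BF
Completed: cp=U+218BF (starts at byte 0)
Byte[4]=E1: 3-byte lead, need 2 cont bytes. acc=0x1
Byte[5]=92: continuation. acc=(acc<<6)|0x12=0x52
Byte[6]=A7: continuation. acc=(acc<<6)|0x27=0x14A7
Completed: cp=U+14A7 (starts at byte 4)
Byte[7]=C8: 2-byte lead, need 1 cont bytes. acc=0x8
Byte[8]=8C: continuation. acc=(acc<<6)|0x0C=0x20C
Completed: cp=U+020C (starts at byte 7)
Byte[9]=EA: 3-byte lead, need 2 cont bytes. acc=0xA
Byte[10]=A7: continuation. acc=(acc<<6)|0x27=0x2A7
Byte[11]=AB: continuation. acc=(acc<<6)|0x2B=0xA9EB
Completed: cp=U+A9EB (starts at byte 9)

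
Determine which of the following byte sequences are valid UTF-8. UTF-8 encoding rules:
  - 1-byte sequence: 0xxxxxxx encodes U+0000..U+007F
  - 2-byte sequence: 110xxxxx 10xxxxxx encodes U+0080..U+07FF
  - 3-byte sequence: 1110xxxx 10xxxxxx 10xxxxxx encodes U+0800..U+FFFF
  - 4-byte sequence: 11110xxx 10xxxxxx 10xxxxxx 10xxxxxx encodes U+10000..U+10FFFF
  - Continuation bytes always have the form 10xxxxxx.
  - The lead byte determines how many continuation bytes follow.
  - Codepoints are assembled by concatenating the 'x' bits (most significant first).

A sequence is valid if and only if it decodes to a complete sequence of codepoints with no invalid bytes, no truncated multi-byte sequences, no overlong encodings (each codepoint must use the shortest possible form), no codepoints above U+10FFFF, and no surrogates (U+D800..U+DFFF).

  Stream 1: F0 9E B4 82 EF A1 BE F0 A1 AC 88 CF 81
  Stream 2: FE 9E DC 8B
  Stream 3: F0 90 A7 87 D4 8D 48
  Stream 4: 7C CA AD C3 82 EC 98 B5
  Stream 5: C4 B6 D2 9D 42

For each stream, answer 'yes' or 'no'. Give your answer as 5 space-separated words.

Answer: yes no yes yes yes

Derivation:
Stream 1: decodes cleanly. VALID
Stream 2: error at byte offset 0. INVALID
Stream 3: decodes cleanly. VALID
Stream 4: decodes cleanly. VALID
Stream 5: decodes cleanly. VALID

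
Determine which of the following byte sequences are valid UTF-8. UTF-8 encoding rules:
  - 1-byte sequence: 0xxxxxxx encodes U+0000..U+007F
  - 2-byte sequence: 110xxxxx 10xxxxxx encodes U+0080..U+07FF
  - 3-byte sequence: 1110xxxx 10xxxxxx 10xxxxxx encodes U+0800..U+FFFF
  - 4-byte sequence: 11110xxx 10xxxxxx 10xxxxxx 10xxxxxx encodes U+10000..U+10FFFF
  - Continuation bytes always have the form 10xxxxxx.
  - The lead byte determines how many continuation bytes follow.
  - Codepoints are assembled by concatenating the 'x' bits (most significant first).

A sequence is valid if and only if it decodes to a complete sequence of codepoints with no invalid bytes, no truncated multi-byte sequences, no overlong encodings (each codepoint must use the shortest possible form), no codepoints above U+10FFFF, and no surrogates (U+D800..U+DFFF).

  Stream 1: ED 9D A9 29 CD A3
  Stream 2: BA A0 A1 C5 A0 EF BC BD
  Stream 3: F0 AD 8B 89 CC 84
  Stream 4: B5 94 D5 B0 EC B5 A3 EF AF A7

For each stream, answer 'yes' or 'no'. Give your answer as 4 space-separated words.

Answer: yes no yes no

Derivation:
Stream 1: decodes cleanly. VALID
Stream 2: error at byte offset 0. INVALID
Stream 3: decodes cleanly. VALID
Stream 4: error at byte offset 0. INVALID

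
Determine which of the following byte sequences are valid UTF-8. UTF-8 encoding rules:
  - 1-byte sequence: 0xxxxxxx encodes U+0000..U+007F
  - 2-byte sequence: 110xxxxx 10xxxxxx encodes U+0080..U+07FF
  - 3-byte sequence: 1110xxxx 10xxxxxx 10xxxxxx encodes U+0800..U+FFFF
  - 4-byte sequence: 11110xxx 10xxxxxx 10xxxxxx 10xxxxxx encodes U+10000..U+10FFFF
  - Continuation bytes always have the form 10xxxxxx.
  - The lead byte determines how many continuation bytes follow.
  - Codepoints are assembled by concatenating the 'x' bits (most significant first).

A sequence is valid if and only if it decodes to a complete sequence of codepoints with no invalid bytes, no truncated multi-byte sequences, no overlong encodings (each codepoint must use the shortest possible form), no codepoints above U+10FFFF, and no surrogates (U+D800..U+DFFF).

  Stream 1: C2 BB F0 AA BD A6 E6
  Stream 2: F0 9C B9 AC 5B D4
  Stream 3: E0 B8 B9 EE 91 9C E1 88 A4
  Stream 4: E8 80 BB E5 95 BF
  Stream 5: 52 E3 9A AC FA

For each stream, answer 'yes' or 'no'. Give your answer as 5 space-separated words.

Answer: no no yes yes no

Derivation:
Stream 1: error at byte offset 7. INVALID
Stream 2: error at byte offset 6. INVALID
Stream 3: decodes cleanly. VALID
Stream 4: decodes cleanly. VALID
Stream 5: error at byte offset 4. INVALID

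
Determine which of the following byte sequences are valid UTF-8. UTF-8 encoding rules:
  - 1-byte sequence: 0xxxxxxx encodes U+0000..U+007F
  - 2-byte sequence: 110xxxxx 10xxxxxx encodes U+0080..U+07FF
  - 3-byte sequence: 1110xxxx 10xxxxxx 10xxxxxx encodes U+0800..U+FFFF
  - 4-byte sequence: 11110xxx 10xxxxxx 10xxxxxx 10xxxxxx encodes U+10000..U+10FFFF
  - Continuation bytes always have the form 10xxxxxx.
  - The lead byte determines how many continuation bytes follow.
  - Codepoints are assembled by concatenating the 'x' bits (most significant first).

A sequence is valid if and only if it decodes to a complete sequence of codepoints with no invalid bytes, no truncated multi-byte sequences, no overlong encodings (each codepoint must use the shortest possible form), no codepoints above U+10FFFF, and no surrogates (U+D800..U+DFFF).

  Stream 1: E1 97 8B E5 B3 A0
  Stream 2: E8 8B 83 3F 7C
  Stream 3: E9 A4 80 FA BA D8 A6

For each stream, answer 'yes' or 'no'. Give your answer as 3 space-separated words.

Stream 1: decodes cleanly. VALID
Stream 2: decodes cleanly. VALID
Stream 3: error at byte offset 3. INVALID

Answer: yes yes no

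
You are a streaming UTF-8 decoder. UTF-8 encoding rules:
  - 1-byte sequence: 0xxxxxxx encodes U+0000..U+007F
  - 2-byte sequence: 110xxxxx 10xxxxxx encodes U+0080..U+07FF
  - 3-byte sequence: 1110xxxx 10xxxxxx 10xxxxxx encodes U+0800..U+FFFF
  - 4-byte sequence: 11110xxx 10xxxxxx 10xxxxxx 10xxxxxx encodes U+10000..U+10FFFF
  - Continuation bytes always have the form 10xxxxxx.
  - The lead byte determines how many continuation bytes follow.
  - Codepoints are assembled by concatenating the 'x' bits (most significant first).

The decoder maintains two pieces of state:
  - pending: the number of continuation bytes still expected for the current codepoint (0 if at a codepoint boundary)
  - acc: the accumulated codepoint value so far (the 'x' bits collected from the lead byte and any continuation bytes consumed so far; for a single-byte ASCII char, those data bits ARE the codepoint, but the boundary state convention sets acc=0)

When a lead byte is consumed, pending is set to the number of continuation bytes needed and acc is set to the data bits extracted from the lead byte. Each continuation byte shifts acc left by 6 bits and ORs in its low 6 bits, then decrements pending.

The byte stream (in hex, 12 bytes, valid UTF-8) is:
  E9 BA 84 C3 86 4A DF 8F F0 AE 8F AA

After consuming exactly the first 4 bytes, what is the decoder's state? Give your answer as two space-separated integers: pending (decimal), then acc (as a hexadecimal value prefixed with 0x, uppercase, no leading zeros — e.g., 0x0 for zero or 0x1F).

Answer: 1 0x3

Derivation:
Byte[0]=E9: 3-byte lead. pending=2, acc=0x9
Byte[1]=BA: continuation. acc=(acc<<6)|0x3A=0x27A, pending=1
Byte[2]=84: continuation. acc=(acc<<6)|0x04=0x9E84, pending=0
Byte[3]=C3: 2-byte lead. pending=1, acc=0x3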